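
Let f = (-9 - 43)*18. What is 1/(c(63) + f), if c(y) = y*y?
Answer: 1/3033 ≈ 0.00032971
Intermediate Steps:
f = -936 (f = -52*18 = -936)
c(y) = y²
1/(c(63) + f) = 1/(63² - 936) = 1/(3969 - 936) = 1/3033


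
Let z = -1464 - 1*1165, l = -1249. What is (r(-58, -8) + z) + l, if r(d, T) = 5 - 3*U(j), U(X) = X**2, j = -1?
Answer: -3876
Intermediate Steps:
z = -2629 (z = -1464 - 1165 = -2629)
r(d, T) = 2 (r(d, T) = 5 - 3*(-1)**2 = 5 - 3*1 = 5 - 3 = 2)
(r(-58, -8) + z) + l = (2 - 2629) - 1249 = -2627 - 1249 = -3876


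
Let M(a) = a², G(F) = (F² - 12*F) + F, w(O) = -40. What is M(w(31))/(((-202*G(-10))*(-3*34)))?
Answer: 40/108171 ≈ 0.00036978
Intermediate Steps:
G(F) = F² - 11*F
M(w(31))/(((-202*G(-10))*(-3*34))) = (-40)²/(((-(-2020)*(-11 - 10))*(-3*34))) = 1600/((-(-2020)*(-21)*(-102))) = 1600/((-202*210*(-102))) = 1600/((-42420*(-102))) = 1600/4326840 = 1600*(1/4326840) = 40/108171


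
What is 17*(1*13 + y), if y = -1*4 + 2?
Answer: 187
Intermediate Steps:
y = -2 (y = -4 + 2 = -2)
17*(1*13 + y) = 17*(1*13 - 2) = 17*(13 - 2) = 17*11 = 187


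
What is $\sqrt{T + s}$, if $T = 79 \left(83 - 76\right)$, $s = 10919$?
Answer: $4 \sqrt{717} \approx 107.11$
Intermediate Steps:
$T = 553$ ($T = 79 \cdot 7 = 553$)
$\sqrt{T + s} = \sqrt{553 + 10919} = \sqrt{11472} = 4 \sqrt{717}$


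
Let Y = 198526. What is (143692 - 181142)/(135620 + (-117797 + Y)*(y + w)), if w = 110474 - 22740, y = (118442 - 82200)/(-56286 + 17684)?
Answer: -722822450/136703924449297 ≈ -5.2875e-6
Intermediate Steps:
y = -18121/19301 (y = 36242/(-38602) = 36242*(-1/38602) = -18121/19301 ≈ -0.93886)
w = 87734
(143692 - 181142)/(135620 + (-117797 + Y)*(y + w)) = (143692 - 181142)/(135620 + (-117797 + 198526)*(-18121/19301 + 87734)) = -37450/(135620 + 80729*(1693335813/19301)) = -37450/(135620 + 136701306847677/19301) = -37450/136703924449297/19301 = -37450*19301/136703924449297 = -722822450/136703924449297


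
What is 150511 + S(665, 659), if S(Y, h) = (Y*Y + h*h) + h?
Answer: 1027676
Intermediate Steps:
S(Y, h) = h + Y² + h² (S(Y, h) = (Y² + h²) + h = h + Y² + h²)
150511 + S(665, 659) = 150511 + (659 + 665² + 659²) = 150511 + (659 + 442225 + 434281) = 150511 + 877165 = 1027676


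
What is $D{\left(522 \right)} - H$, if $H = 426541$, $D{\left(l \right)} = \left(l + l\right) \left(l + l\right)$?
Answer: $663395$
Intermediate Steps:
$D{\left(l \right)} = 4 l^{2}$ ($D{\left(l \right)} = 2 l 2 l = 4 l^{2}$)
$D{\left(522 \right)} - H = 4 \cdot 522^{2} - 426541 = 4 \cdot 272484 - 426541 = 1089936 - 426541 = 663395$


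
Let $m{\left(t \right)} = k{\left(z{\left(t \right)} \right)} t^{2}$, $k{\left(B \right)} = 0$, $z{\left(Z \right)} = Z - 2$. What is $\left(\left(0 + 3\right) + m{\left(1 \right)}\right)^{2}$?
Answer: $9$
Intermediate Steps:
$z{\left(Z \right)} = -2 + Z$
$m{\left(t \right)} = 0$ ($m{\left(t \right)} = 0 t^{2} = 0$)
$\left(\left(0 + 3\right) + m{\left(1 \right)}\right)^{2} = \left(\left(0 + 3\right) + 0\right)^{2} = \left(3 + 0\right)^{2} = 3^{2} = 9$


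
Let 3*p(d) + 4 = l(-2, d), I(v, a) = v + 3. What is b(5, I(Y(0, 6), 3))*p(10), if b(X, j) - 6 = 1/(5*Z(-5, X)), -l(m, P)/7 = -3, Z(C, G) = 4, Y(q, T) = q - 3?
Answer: 2057/60 ≈ 34.283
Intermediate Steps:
Y(q, T) = -3 + q
I(v, a) = 3 + v
l(m, P) = 21 (l(m, P) = -7*(-3) = 21)
p(d) = 17/3 (p(d) = -4/3 + (1/3)*21 = -4/3 + 7 = 17/3)
b(X, j) = 121/20 (b(X, j) = 6 + 1/(5*4) = 6 + 1/20 = 121/20)
b(5, I(Y(0, 6), 3))*p(10) = (121/20)*(17/3) = 2057/60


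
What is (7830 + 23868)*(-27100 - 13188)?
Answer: -1277049024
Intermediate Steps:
(7830 + 23868)*(-27100 - 13188) = 31698*(-40288) = -1277049024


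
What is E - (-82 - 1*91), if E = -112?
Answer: 61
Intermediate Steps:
E - (-82 - 1*91) = -112 - (-82 - 1*91) = -112 - (-82 - 91) = -112 - 1*(-173) = -112 + 173 = 61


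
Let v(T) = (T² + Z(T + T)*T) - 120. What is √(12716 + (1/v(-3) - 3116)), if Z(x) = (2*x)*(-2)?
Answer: 11*√2656977/183 ≈ 97.980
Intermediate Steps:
Z(x) = -4*x
v(T) = -120 - 7*T² (v(T) = (T² + (-4*(T + T))*T) - 120 = (T² + (-8*T)*T) - 120 = (T² - 8*T²) - 120 = -7*T² - 120 = -120 - 7*T²)
√(12716 + (1/v(-3) - 3116)) = √(12716 + (1/(-120 - 7*(-3)²) - 3116)) = √(12716 + (1/(-120 - 7*9) - 3116)) = √(12716 + (1/(-120 - 63) - 3116)) = √(12716 + (1/(-183) - 3116)) = √(12716 + (-1/183 - 3116)) = √(12716 - 570229/183) = √(1756799/183) = 11*√2656977/183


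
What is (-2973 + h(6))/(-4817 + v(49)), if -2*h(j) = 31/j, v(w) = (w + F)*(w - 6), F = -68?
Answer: 35707/67608 ≈ 0.52815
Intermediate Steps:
v(w) = (-68 + w)*(-6 + w) (v(w) = (w - 68)*(w - 6) = (-68 + w)*(-6 + w))
h(j) = -31/(2*j)
(-2973 + h(6))/(-4817 + v(49)) = (-2973 - 31/2/6)/(-4817 + (408 + 49**2 - 74*49)) = (-2973 - 31/2*1/6)/(-4817 + (408 + 2401 - 3626)) = (-2973 - 31/12)/(-4817 - 817) = -35707/12/(-5634) = -35707/12*(-1/5634) = 35707/67608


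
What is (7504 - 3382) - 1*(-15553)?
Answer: 19675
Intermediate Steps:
(7504 - 3382) - 1*(-15553) = 4122 + 15553 = 19675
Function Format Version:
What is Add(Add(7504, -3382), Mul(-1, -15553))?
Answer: 19675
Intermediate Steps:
Add(Add(7504, -3382), Mul(-1, -15553)) = Add(4122, 15553) = 19675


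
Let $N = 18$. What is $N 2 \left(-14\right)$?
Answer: $-504$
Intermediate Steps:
$N 2 \left(-14\right) = 18 \cdot 2 \left(-14\right) = 36 \left(-14\right) = -504$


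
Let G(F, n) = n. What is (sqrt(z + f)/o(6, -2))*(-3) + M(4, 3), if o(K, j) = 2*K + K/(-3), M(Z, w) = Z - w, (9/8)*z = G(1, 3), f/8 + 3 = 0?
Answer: 1 - 4*I*sqrt(3)/5 ≈ 1.0 - 1.3856*I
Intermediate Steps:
f = -24 (f = -24 + 8*0 = -24 + 0 = -24)
z = 8/3 (z = (8/9)*3 = 8/3 ≈ 2.6667)
o(K, j) = 5*K/3 (o(K, j) = 2*K + K*(-1/3) = 2*K - K/3 = 5*K/3)
(sqrt(z + f)/o(6, -2))*(-3) + M(4, 3) = (sqrt(8/3 - 24)/(((5/3)*6)))*(-3) + (4 - 1*3) = (sqrt(-64/3)/10)*(-3) + (4 - 3) = ((8*I*sqrt(3)/3)*(1/10))*(-3) + 1 = (4*I*sqrt(3)/15)*(-3) + 1 = -4*I*sqrt(3)/5 + 1 = 1 - 4*I*sqrt(3)/5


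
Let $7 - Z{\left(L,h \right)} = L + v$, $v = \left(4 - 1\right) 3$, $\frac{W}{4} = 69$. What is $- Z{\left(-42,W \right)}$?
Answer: $-40$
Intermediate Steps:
$W = 276$ ($W = 4 \cdot 69 = 276$)
$v = 9$ ($v = 3 \cdot 3 = 9$)
$Z{\left(L,h \right)} = -2 - L$ ($Z{\left(L,h \right)} = 7 - \left(L + 9\right) = 7 - \left(9 + L\right) = -2 - L$)
$- Z{\left(-42,W \right)} = - (-2 - -42) = - (-2 + 42) = \left(-1\right) 40 = -40$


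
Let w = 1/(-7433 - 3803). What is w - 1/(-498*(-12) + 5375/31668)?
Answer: -545074991/2126450561948 ≈ -0.00025633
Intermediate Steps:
w = -1/11236 (w = 1/(-11236) = -1/11236 ≈ -8.9000e-5)
w - 1/(-498*(-12) + 5375/31668) = -1/11236 - 1/(-498*(-12) + 5375/31668) = -1/11236 - 1/(5976 + 5375*(1/31668)) = -1/11236 - 1/(5976 + 5375/31668) = -1/11236 - 1/189253343/31668 = -1/11236 - 1*31668/189253343 = -1/11236 - 31668/189253343 = -545074991/2126450561948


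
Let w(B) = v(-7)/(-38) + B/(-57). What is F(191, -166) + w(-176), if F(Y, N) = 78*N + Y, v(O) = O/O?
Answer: -1453949/114 ≈ -12754.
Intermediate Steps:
v(O) = 1
F(Y, N) = Y + 78*N
w(B) = -1/38 - B/57 (w(B) = 1/(-38) + B/(-57) = 1*(-1/38) + B*(-1/57) = -1/38 - B/57)
F(191, -166) + w(-176) = (191 + 78*(-166)) + (-1/38 - 1/57*(-176)) = (191 - 12948) + (-1/38 + 176/57) = -12757 + 349/114 = -1453949/114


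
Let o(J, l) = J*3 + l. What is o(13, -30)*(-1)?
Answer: -9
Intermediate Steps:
o(J, l) = l + 3*J (o(J, l) = 3*J + l = l + 3*J)
o(13, -30)*(-1) = (-30 + 3*13)*(-1) = (-30 + 39)*(-1) = 9*(-1) = -9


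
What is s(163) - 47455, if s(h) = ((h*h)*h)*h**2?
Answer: 115063569588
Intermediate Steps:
s(h) = h**5 (s(h) = (h**2*h)*h**2 = h**3*h**2 = h**5)
s(163) - 47455 = 163**5 - 47455 = 115063617043 - 47455 = 115063569588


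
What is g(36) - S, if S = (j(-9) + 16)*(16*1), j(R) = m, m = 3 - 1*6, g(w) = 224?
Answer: 16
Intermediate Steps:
m = -3 (m = 3 - 6 = -3)
j(R) = -3
S = 208 (S = (-3 + 16)*(16*1) = 13*16 = 208)
g(36) - S = 224 - 1*208 = 224 - 208 = 16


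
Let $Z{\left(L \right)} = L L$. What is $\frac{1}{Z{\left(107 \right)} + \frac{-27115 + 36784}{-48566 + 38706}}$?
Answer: $\frac{9860}{112877471} \approx 8.7351 \cdot 10^{-5}$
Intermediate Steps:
$Z{\left(L \right)} = L^{2}$
$\frac{1}{Z{\left(107 \right)} + \frac{-27115 + 36784}{-48566 + 38706}} = \frac{1}{107^{2} + \frac{-27115 + 36784}{-48566 + 38706}} = \frac{1}{11449 + \frac{9669}{-9860}} = \frac{1}{11449 + 9669 \left(- \frac{1}{9860}\right)} = \frac{1}{11449 - \frac{9669}{9860}} = \frac{1}{\frac{112877471}{9860}} = \frac{9860}{112877471}$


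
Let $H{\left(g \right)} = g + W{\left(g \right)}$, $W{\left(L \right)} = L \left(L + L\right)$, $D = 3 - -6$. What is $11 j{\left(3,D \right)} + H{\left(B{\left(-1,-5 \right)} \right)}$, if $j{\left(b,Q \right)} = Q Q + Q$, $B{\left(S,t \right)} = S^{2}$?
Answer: $993$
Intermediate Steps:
$D = 9$ ($D = 3 + 6 = 9$)
$W{\left(L \right)} = 2 L^{2}$ ($W{\left(L \right)} = L 2 L = 2 L^{2}$)
$H{\left(g \right)} = g + 2 g^{2}$
$j{\left(b,Q \right)} = Q + Q^{2}$ ($j{\left(b,Q \right)} = Q^{2} + Q = Q + Q^{2}$)
$11 j{\left(3,D \right)} + H{\left(B{\left(-1,-5 \right)} \right)} = 11 \cdot 9 \left(1 + 9\right) + \left(-1\right)^{2} \left(1 + 2 \left(-1\right)^{2}\right) = 11 \cdot 9 \cdot 10 + 1 \left(1 + 2 \cdot 1\right) = 11 \cdot 90 + 1 \left(1 + 2\right) = 990 + 1 \cdot 3 = 990 + 3 = 993$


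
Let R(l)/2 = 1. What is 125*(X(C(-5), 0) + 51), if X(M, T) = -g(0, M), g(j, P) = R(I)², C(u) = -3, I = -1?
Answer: 5875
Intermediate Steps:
R(l) = 2 (R(l) = 2*1 = 2)
g(j, P) = 4 (g(j, P) = 2² = 4)
X(M, T) = -4 (X(M, T) = -1*4 = -4)
125*(X(C(-5), 0) + 51) = 125*(-4 + 51) = 125*47 = 5875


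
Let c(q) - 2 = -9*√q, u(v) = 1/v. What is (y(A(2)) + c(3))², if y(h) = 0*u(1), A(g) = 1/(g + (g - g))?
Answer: 247 - 36*√3 ≈ 184.65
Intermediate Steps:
c(q) = 2 - 9*√q
A(g) = 1/g (A(g) = 1/(g + 0) = 1/g)
y(h) = 0 (y(h) = 0/1 = 0*1 = 0)
(y(A(2)) + c(3))² = (0 + (2 - 9*√3))² = (2 - 9*√3)²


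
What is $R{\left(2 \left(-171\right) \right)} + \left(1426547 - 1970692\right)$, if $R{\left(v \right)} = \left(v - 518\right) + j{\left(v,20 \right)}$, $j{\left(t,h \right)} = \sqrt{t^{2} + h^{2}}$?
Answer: $-545005 + 2 \sqrt{29341} \approx -5.4466 \cdot 10^{5}$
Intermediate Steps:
$j{\left(t,h \right)} = \sqrt{h^{2} + t^{2}}$
$R{\left(v \right)} = -518 + v + \sqrt{400 + v^{2}}$ ($R{\left(v \right)} = \left(v - 518\right) + \sqrt{20^{2} + v^{2}} = \left(-518 + v\right) + \sqrt{400 + v^{2}} = -518 + v + \sqrt{400 + v^{2}}$)
$R{\left(2 \left(-171\right) \right)} + \left(1426547 - 1970692\right) = \left(-518 + 2 \left(-171\right) + \sqrt{400 + \left(2 \left(-171\right)\right)^{2}}\right) + \left(1426547 - 1970692\right) = \left(-518 - 342 + \sqrt{400 + \left(-342\right)^{2}}\right) + \left(1426547 - 1970692\right) = \left(-518 - 342 + \sqrt{400 + 116964}\right) - 544145 = \left(-518 - 342 + \sqrt{117364}\right) - 544145 = \left(-518 - 342 + 2 \sqrt{29341}\right) - 544145 = \left(-860 + 2 \sqrt{29341}\right) - 544145 = -545005 + 2 \sqrt{29341}$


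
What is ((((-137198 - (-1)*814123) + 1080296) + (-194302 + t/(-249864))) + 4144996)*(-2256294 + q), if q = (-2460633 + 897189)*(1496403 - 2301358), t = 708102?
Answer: 149572887419464709482209/20822 ≈ 7.1834e+18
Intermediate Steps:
q = 1258502065020 (q = -1563444*(-804955) = 1258502065020)
((((-137198 - (-1)*814123) + 1080296) + (-194302 + t/(-249864))) + 4144996)*(-2256294 + q) = ((((-137198 - (-1)*814123) + 1080296) + (-194302 + 708102/(-249864))) + 4144996)*(-2256294 + 1258502065020) = ((((-137198 - 1*(-814123)) + 1080296) + (-194302 + 708102*(-1/249864))) + 4144996)*1258499808726 = ((((-137198 + 814123) + 1080296) + (-194302 - 118017/41644)) + 4144996)*1258499808726 = (((676925 + 1080296) - 8091630505/41644) + 4144996)*1258499808726 = ((1757221 - 8091630505/41644) + 4144996)*1258499808726 = (65086080819/41644 + 4144996)*1258499808726 = (237700294243/41644)*1258499808726 = 149572887419464709482209/20822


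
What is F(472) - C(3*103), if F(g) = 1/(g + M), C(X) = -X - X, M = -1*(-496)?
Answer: 598225/968 ≈ 618.00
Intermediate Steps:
M = 496
C(X) = -2*X
F(g) = 1/(496 + g) (F(g) = 1/(g + 496) = 1/(496 + g))
F(472) - C(3*103) = 1/(496 + 472) - (-2)*3*103 = 1/968 - (-2)*309 = 1/968 - 1*(-618) = 1/968 + 618 = 598225/968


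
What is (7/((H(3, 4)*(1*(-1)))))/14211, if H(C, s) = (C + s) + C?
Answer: -7/142110 ≈ -4.9258e-5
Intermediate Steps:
H(C, s) = s + 2*C
(7/((H(3, 4)*(1*(-1)))))/14211 = (7/(((4 + 2*3)*(1*(-1)))))/14211 = (7/(((4 + 6)*(-1))))/14211 = (7/((10*(-1))))/14211 = (7/(-10))/14211 = (7*(-⅒))/14211 = (1/14211)*(-7/10) = -7/142110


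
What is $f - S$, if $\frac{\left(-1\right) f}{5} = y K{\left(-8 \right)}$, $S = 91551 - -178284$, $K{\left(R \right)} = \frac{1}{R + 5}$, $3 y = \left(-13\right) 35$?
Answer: $- \frac{2430790}{9} \approx -2.7009 \cdot 10^{5}$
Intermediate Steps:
$y = - \frac{455}{3}$ ($y = \frac{\left(-13\right) 35}{3} = \frac{1}{3} \left(-455\right) = - \frac{455}{3} \approx -151.67$)
$K{\left(R \right)} = \frac{1}{5 + R}$
$S = 269835$ ($S = 91551 + 178284 = 269835$)
$f = - \frac{2275}{9}$ ($f = - 5 \left(- \frac{455}{3 \left(5 - 8\right)}\right) = - 5 \left(- \frac{455}{3 \left(-3\right)}\right) = - 5 \left(\left(- \frac{455}{3}\right) \left(- \frac{1}{3}\right)\right) = \left(-5\right) \frac{455}{9} = - \frac{2275}{9} \approx -252.78$)
$f - S = - \frac{2275}{9} - 269835 = - \frac{2430790}{9}$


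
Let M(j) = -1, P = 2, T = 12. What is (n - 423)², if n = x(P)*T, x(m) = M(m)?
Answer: 189225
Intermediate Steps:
x(m) = -1
n = -12 (n = -1*12 = -12)
(n - 423)² = (-12 - 423)² = (-435)² = 189225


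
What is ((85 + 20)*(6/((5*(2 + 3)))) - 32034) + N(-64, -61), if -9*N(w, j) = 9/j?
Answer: -9762679/305 ≈ -32009.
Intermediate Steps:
N(w, j) = -1/j
((85 + 20)*(6/((5*(2 + 3)))) - 32034) + N(-64, -61) = ((85 + 20)*(6/((5*(2 + 3)))) - 32034) - 1/(-61) = (105*(6/((5*5))) - 32034) - 1*(-1/61) = (105*(6/25) - 32034) + 1/61 = (126/5 - 32034) + 1/61 = -160044/5 + 1/61 = -9762679/305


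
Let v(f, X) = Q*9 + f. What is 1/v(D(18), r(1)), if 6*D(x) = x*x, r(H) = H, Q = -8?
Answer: -1/18 ≈ -0.055556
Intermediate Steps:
D(x) = x²/6 (D(x) = (x*x)/6 = x²/6)
v(f, X) = -72 + f (v(f, X) = -8*9 + f = -72 + f)
1/v(D(18), r(1)) = 1/(-72 + (⅙)*18²) = 1/(-72 + (⅙)*324) = 1/(-72 + 54) = 1/(-18) = -1/18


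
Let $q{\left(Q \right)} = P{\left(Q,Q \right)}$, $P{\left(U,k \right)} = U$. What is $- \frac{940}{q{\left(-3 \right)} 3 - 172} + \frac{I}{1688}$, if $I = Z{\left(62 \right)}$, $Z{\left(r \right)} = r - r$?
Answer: $\frac{940}{181} \approx 5.1934$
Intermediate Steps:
$q{\left(Q \right)} = Q$
$Z{\left(r \right)} = 0$
$I = 0$
$- \frac{940}{q{\left(-3 \right)} 3 - 172} + \frac{I}{1688} = - \frac{940}{\left(-3\right) 3 - 172} + \frac{0}{1688} = - \frac{940}{-9 - 172} + 0 \cdot \frac{1}{1688} = - \frac{940}{-181} + 0 = \left(-940\right) \left(- \frac{1}{181}\right) + 0 = \frac{940}{181} + 0 = \frac{940}{181}$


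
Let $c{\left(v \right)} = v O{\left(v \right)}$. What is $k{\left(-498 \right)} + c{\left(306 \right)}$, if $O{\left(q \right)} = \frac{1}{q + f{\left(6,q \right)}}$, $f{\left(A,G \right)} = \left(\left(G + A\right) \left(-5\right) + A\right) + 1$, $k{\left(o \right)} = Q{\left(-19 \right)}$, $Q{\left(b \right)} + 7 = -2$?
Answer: $- \frac{11529}{1247} \approx -9.2454$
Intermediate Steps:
$Q{\left(b \right)} = -9$ ($Q{\left(b \right)} = -7 - 2 = -9$)
$k{\left(o \right)} = -9$
$f{\left(A,G \right)} = 1 - 5 G - 4 A$ ($f{\left(A,G \right)} = \left(\left(A + G\right) \left(-5\right) + A\right) + 1 = \left(\left(- 5 A - 5 G\right) + A\right) + 1 = \left(- 5 G - 4 A\right) + 1 = 1 - 5 G - 4 A$)
$O{\left(q \right)} = \frac{1}{-23 - 4 q}$ ($O{\left(q \right)} = \frac{1}{q - \left(23 + 5 q\right)} = \frac{1}{-23 - 4 q}$)
$c{\left(v \right)} = - \frac{v}{23 + 4 v}$ ($c{\left(v \right)} = v \left(- \frac{1}{23 + 4 v}\right) = - \frac{v}{23 + 4 v}$)
$k{\left(-498 \right)} + c{\left(306 \right)} = -9 - \frac{306}{23 + 4 \cdot 306} = -9 - \frac{306}{23 + 1224} = -9 - \frac{306}{1247} = - \frac{11529}{1247}$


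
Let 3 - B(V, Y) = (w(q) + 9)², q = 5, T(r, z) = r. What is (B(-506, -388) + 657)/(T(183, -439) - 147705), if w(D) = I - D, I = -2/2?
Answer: -217/49174 ≈ -0.0044129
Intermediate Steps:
I = -1 (I = -2*½ = -1)
w(D) = -1 - D
B(V, Y) = -6 (B(V, Y) = 3 - ((-1 - 1*5) + 9)² = 3 - ((-1 - 5) + 9)² = 3 - (-6 + 9)² = 3 - 1*3² = 3 - 1*9 = 3 - 9 = -6)
(B(-506, -388) + 657)/(T(183, -439) - 147705) = (-6 + 657)/(183 - 147705) = 651/(-147522) = 651*(-1/147522) = -217/49174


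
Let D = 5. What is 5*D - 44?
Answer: -19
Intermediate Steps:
5*D - 44 = 5*5 - 44 = 25 - 44 = -19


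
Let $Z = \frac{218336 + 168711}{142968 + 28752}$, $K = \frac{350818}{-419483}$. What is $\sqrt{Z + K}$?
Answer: $\frac{\sqrt{22703300858665868590}}{4001867820} \approx 1.1906$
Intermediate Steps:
$K = - \frac{350818}{419483}$ ($K = 350818 \left(- \frac{1}{419483}\right) = - \frac{350818}{419483} \approx -0.83631$)
$Z = \frac{387047}{171720} \approx 2.2539$
$\sqrt{Z + K} = \sqrt{\frac{387047}{171720} - \frac{350818}{419483}} = \sqrt{\frac{102117169741}{72033620760}} = \frac{\sqrt{22703300858665868590}}{4001867820}$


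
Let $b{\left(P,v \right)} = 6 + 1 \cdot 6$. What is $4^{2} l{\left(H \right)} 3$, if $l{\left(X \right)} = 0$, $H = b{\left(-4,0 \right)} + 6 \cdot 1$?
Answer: $0$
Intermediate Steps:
$b{\left(P,v \right)} = 12$ ($b{\left(P,v \right)} = 6 + 6 = 12$)
$H = 18$ ($H = 12 + 6 \cdot 1 = 12 + 6 = 18$)
$4^{2} l{\left(H \right)} 3 = 4^{2} \cdot 0 \cdot 3 = 16 \cdot 0 \cdot 3 = 0 \cdot 3 = 0$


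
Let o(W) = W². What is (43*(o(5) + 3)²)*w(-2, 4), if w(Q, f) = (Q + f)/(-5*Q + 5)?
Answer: 67424/15 ≈ 4494.9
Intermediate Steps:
w(Q, f) = (Q + f)/(5 - 5*Q)
(43*(o(5) + 3)²)*w(-2, 4) = (43*(5² + 3)²)*((-1*(-2) - 1*4)/(5*(-1 - 2))) = (43*(25 + 3)²)*((⅕)*(2 - 4)/(-3)) = (43*28²)*((⅕)*(-⅓)*(-2)) = (43*784)*(2/15) = 33712*(2/15) = 67424/15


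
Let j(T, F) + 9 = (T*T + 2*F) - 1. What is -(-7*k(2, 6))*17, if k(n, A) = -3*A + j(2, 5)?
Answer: -1666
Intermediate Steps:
j(T, F) = -10 + T² + 2*F (j(T, F) = -9 + ((T*T + 2*F) - 1) = -9 + ((T² + 2*F) - 1) = -9 + (-1 + T² + 2*F) = -10 + T² + 2*F)
k(n, A) = 4 - 3*A (k(n, A) = -3*A + (-10 + 2² + 2*5) = -3*A + (-10 + 4 + 10) = -3*A + 4 = 4 - 3*A)
-(-7*k(2, 6))*17 = -(-7*(4 - 3*6))*17 = -(-7*(4 - 18))*17 = -(-7*(-14))*17 = -98*17 = -1*1666 = -1666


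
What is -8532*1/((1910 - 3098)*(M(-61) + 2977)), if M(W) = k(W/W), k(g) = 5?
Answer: 79/32802 ≈ 0.0024084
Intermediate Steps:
M(W) = 5
-8532*1/((1910 - 3098)*(M(-61) + 2977)) = -8532*1/((5 + 2977)*(1910 - 3098)) = -8532/(2982*(-1188)) = -8532/(-3542616) = -8532*(-1/3542616) = 79/32802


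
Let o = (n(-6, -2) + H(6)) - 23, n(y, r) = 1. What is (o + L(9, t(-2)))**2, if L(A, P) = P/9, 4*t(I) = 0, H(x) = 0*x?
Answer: 484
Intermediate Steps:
H(x) = 0
t(I) = 0 (t(I) = (1/4)*0 = 0)
L(A, P) = P/9 (L(A, P) = P*(1/9) = P/9)
o = -22 (o = (1 + 0) - 23 = 1 - 23 = -22)
(o + L(9, t(-2)))**2 = (-22 + (1/9)*0)**2 = (-22 + 0)**2 = (-22)**2 = 484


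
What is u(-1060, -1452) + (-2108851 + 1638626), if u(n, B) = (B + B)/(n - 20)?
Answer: -21160004/45 ≈ -4.7022e+5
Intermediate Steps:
u(n, B) = 2*B/(-20 + n) (u(n, B) = (2*B)/(-20 + n) = 2*B/(-20 + n))
u(-1060, -1452) + (-2108851 + 1638626) = 2*(-1452)/(-20 - 1060) + (-2108851 + 1638626) = 2*(-1452)/(-1080) - 470225 = 2*(-1452)*(-1/1080) - 470225 = 121/45 - 470225 = -21160004/45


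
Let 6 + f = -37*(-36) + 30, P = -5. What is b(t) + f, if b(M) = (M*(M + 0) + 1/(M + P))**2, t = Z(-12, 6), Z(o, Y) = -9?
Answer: 1549465/196 ≈ 7905.4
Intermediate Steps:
t = -9
b(M) = (M**2 + 1/(-5 + M))**2 (b(M) = (M*(M + 0) + 1/(M - 5))**2 = (M*M + 1/(-5 + M))**2 = (M**2 + 1/(-5 + M))**2)
f = 1356 (f = -6 + (-37*(-36) + 30) = -6 + (1332 + 30) = -6 + 1362 = 1356)
b(t) + f = (1 + (-9)**3 - 5*(-9)**2)**2/(-5 - 9)**2 + 1356 = (1 - 729 - 5*81)**2/(-14)**2 + 1356 = (1 - 729 - 405)**2/196 + 1356 = (1/196)*(-1133)**2 + 1356 = (1/196)*1283689 + 1356 = 1283689/196 + 1356 = 1549465/196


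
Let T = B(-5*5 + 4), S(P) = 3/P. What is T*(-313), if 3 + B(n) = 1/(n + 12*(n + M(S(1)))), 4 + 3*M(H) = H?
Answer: 260416/277 ≈ 940.13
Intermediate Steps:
M(H) = -4/3 + H/3
B(n) = -3 + 1/(-4 + 13*n) (B(n) = -3 + 1/(n + 12*(n + (-4/3 + (3/1)/3))) = -3 + 1/(n + 12*(n + (-4/3 + (3*1)/3))) = -3 + 1/(n + 12*(n + (-4/3 + (1/3)*3))) = -3 + 1/(n + 12*(n + (-4/3 + 1))) = -3 + 1/(n + 12*(n - 1/3)) = -3 + 1/(n + 12*(-1/3 + n)) = -3 + 1/(n + (-4 + 12*n)) = -3 + 1/(-4 + 13*n))
T = -832/277 (T = 13*(1 - 3*(-5*5 + 4))/(-4 + 13*(-5*5 + 4)) = 13*(1 - 3*(-25 + 4))/(-4 + 13*(-25 + 4)) = 13*(1 - 3*(-21))/(-4 + 13*(-21)) = 13*(1 + 63)/(-4 - 273) = 13*64/(-277) = 13*(-1/277)*64 = -832/277 ≈ -3.0036)
T*(-313) = -832/277*(-313) = 260416/277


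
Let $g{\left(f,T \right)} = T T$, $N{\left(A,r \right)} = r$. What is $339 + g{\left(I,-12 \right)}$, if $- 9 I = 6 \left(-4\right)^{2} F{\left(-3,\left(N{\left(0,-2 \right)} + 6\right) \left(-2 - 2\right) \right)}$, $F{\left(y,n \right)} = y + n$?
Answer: $483$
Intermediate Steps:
$F{\left(y,n \right)} = n + y$
$I = \frac{608}{3}$ ($I = - \frac{6 \left(-4\right)^{2} \left(\left(-2 + 6\right) \left(-2 - 2\right) - 3\right)}{9} = - \frac{6 \cdot 16 \left(4 \left(-4\right) - 3\right)}{9} = - \frac{96 \left(-16 - 3\right)}{9} = - \frac{96 \left(-19\right)}{9} = \left(- \frac{1}{9}\right) \left(-1824\right) = \frac{608}{3} \approx 202.67$)
$g{\left(f,T \right)} = T^{2}$
$339 + g{\left(I,-12 \right)} = 339 + \left(-12\right)^{2} = 339 + 144 = 483$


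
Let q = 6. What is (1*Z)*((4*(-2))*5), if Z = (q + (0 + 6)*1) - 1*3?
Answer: -360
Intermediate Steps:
Z = 9 (Z = (6 + (0 + 6)*1) - 1*3 = (6 + 6*1) - 3 = (6 + 6) - 3 = 12 - 3 = 9)
(1*Z)*((4*(-2))*5) = (1*9)*((4*(-2))*5) = 9*(-8*5) = 9*(-40) = -360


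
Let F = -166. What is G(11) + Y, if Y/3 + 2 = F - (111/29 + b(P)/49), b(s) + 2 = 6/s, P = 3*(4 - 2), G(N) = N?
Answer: -716783/1421 ≈ -504.42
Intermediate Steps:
P = 6 (P = 3*2 = 6)
b(s) = -2 + 6/s
Y = -732414/1421 (Y = -6 + 3*(-166 - (111/29 + (-2 + 6/6)/49)) = -6 + 3*(-166 - (111*(1/29) + (-2 + 6*(⅙))*(1/49))) = -6 + 3*(-166 - (111/29 + (-2 + 1)*(1/49))) = -6 + 3*(-166 - (111/29 - 1*1/49)) = -6 + 3*(-166 - (111/29 - 1/49)) = -6 + 3*(-166 - 1*5410/1421) = -6 + 3*(-166 - 5410/1421) = -6 + 3*(-241296/1421) = -6 - 723888/1421 = -732414/1421 ≈ -515.42)
G(11) + Y = 11 - 732414/1421 = -716783/1421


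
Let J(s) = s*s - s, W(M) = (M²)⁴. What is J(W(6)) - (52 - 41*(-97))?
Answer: 2821108223811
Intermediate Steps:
W(M) = M⁸
J(s) = s² - s
J(W(6)) - (52 - 41*(-97)) = 6⁸*(-1 + 6⁸) - (52 - 41*(-97)) = 1679616*(-1 + 1679616) - (52 + 3977) = 1679616*1679615 - 1*4029 = 2821108227840 - 4029 = 2821108223811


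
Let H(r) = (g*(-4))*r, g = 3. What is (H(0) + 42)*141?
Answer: 5922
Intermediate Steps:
H(r) = -12*r (H(r) = (3*(-4))*r = -12*r)
(H(0) + 42)*141 = (-12*0 + 42)*141 = (0 + 42)*141 = 42*141 = 5922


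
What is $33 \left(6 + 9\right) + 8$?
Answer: $503$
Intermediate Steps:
$33 \left(6 + 9\right) + 8 = 33 \cdot 15 + 8 = 495 + 8 = 503$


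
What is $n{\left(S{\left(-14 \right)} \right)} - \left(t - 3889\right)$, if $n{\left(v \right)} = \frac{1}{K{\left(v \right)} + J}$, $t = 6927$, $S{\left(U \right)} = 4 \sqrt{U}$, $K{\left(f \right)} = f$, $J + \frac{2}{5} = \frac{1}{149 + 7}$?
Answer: $- \frac{414310068722}{136375849} - \frac{2433600 i \sqrt{14}}{136375849} \approx -3038.0 - 0.066769 i$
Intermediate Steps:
$J = - \frac{307}{780}$ ($J = - \frac{2}{5} + \frac{1}{149 + 7} = - \frac{2}{5} + \frac{1}{156} = - \frac{307}{780} \approx -0.39359$)
$n{\left(v \right)} = \frac{1}{- \frac{307}{780} + v}$ ($n{\left(v \right)} = \frac{1}{v - \frac{307}{780}} = \frac{1}{- \frac{307}{780} + v}$)
$n{\left(S{\left(-14 \right)} \right)} - \left(t - 3889\right) = \frac{780}{-307 + 780 \cdot 4 \sqrt{-14}} - \left(6927 - 3889\right) = \frac{780}{-307 + 780 \cdot 4 i \sqrt{14}} - \left(6927 - 3889\right) = \frac{780}{-307 + 780 \cdot 4 i \sqrt{14}} - 3038 = \frac{780}{-307 + 3120 i \sqrt{14}} - 3038 = -3038 + \frac{780}{-307 + 3120 i \sqrt{14}}$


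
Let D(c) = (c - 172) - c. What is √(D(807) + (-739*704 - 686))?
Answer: I*√521114 ≈ 721.88*I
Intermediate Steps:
D(c) = -172 (D(c) = (-172 + c) - c = -172)
√(D(807) + (-739*704 - 686)) = √(-172 + (-739*704 - 686)) = √(-172 + (-520256 - 686)) = √(-172 - 520942) = √(-521114) = I*√521114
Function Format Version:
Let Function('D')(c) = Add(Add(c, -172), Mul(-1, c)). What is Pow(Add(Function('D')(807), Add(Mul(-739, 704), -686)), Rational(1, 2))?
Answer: Mul(I, Pow(521114, Rational(1, 2))) ≈ Mul(721.88, I)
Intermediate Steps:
Function('D')(c) = -172 (Function('D')(c) = Add(Add(-172, c), Mul(-1, c)) = -172)
Pow(Add(Function('D')(807), Add(Mul(-739, 704), -686)), Rational(1, 2)) = Pow(Add(-172, Add(Mul(-739, 704), -686)), Rational(1, 2)) = Pow(Add(-172, Add(-520256, -686)), Rational(1, 2)) = Pow(Add(-172, -520942), Rational(1, 2)) = Pow(-521114, Rational(1, 2)) = Mul(I, Pow(521114, Rational(1, 2)))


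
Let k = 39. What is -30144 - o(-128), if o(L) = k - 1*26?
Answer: -30157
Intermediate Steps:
o(L) = 13 (o(L) = 39 - 1*26 = 39 - 26 = 13)
-30144 - o(-128) = -30144 - 1*13 = -30144 - 13 = -30157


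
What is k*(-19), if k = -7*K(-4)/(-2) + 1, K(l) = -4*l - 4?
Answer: -817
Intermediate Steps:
K(l) = -4 - 4*l
k = 43 (k = -7*(-4 - 4*(-4))/(-2) + 1 = -7*(-4 + 16)*(-1)/2 + 1 = -84*(-1)/2 + 1 = -7*(-6) + 1 = 42 + 1 = 43)
k*(-19) = 43*(-19) = -817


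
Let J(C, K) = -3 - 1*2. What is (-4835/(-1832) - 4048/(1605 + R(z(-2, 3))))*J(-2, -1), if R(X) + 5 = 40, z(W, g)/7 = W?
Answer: -64183/75112 ≈ -0.85450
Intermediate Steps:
J(C, K) = -5 (J(C, K) = -3 - 2 = -5)
z(W, g) = 7*W
R(X) = 35 (R(X) = -5 + 40 = 35)
(-4835/(-1832) - 4048/(1605 + R(z(-2, 3))))*J(-2, -1) = (-4835/(-1832) - 4048/(1605 + 35))*(-5) = (-4835*(-1/1832) - 4048/1640)*(-5) = (4835/1832 - 4048*1/1640)*(-5) = (4835/1832 - 506/205)*(-5) = (64183/375560)*(-5) = -64183/75112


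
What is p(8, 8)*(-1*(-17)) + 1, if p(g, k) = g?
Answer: 137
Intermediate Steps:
p(8, 8)*(-1*(-17)) + 1 = 8*(-1*(-17)) + 1 = 8*17 + 1 = 136 + 1 = 137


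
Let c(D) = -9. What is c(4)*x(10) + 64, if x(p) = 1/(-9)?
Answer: 65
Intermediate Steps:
x(p) = -⅑
c(4)*x(10) + 64 = -9*(-⅑) + 64 = 1 + 64 = 65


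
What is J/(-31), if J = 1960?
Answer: -1960/31 ≈ -63.226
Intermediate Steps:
J/(-31) = 1960/(-31) = 1960*(-1/31) = -1960/31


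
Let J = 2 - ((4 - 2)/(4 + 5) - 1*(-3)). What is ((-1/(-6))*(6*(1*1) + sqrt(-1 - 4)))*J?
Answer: -11/9 - 11*I*sqrt(5)/54 ≈ -1.2222 - 0.4555*I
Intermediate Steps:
J = -11/9 (J = 2 - (2/9 + 3) = 2 - 1*29/9 = 2 - 29/9 = -11/9 ≈ -1.2222)
((-1/(-6))*(6*(1*1) + sqrt(-1 - 4)))*J = ((-1/(-6))*(6*(1*1) + sqrt(-1 - 4)))*(-11/9) = ((-1*(-1/6))*(6*1 + sqrt(-5)))*(-11/9) = ((6 + I*sqrt(5))/6)*(-11/9) = (1 + I*sqrt(5)/6)*(-11/9) = -11/9 - 11*I*sqrt(5)/54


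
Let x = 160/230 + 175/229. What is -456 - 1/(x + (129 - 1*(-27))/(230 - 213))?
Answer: -434367979/952365 ≈ -456.09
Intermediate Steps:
x = 7689/5267 (x = 160*(1/230) + 175*(1/229) = 16/23 + 175/229 = 7689/5267 ≈ 1.4598)
-456 - 1/(x + (129 - 1*(-27))/(230 - 213)) = -456 - 1/(7689/5267 + (129 - 1*(-27))/(230 - 213)) = -456 - 1/(7689/5267 + (129 + 27)/17) = -456 - 1/(7689/5267 + 156*(1/17)) = -456 - 1/(7689/5267 + 156/17) = -456 - 1/952365/89539 = -456 - 1*89539/952365 = -456 - 89539/952365 = -434367979/952365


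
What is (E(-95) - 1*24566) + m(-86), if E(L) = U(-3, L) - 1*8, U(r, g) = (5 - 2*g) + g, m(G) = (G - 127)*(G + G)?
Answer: 12162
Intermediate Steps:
m(G) = 2*G*(-127 + G) (m(G) = (-127 + G)*(2*G) = 2*G*(-127 + G))
U(r, g) = 5 - g
E(L) = -3 - L (E(L) = (5 - L) - 1*8 = (5 - L) - 8 = -3 - L)
(E(-95) - 1*24566) + m(-86) = ((-3 - 1*(-95)) - 1*24566) + 2*(-86)*(-127 - 86) = ((-3 + 95) - 24566) + 2*(-86)*(-213) = (92 - 24566) + 36636 = -24474 + 36636 = 12162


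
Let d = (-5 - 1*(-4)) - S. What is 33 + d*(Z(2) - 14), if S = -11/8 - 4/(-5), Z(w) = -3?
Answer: 1609/40 ≈ 40.225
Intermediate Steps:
S = -23/40 (S = -11*1/8 - 4*(-1/5) = -11/8 + 4/5 = -23/40 ≈ -0.57500)
d = -17/40 (d = (-5 - 1*(-4)) - 1*(-23/40) = (-5 + 4) + 23/40 = -1 + 23/40 = -17/40 ≈ -0.42500)
33 + d*(Z(2) - 14) = 33 - 17*(-3 - 14)/40 = 33 - 17/40*(-17) = 33 + 289/40 = 1609/40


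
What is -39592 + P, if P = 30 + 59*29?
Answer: -37851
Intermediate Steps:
P = 1741 (P = 30 + 1711 = 1741)
-39592 + P = -39592 + 1741 = -37851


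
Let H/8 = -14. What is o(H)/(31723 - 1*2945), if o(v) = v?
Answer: -56/14389 ≈ -0.0038919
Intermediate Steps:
H = -112 (H = 8*(-14) = -112)
o(H)/(31723 - 1*2945) = -112/(31723 - 1*2945) = -112/(31723 - 2945) = -112/28778 = -112*1/28778 = -56/14389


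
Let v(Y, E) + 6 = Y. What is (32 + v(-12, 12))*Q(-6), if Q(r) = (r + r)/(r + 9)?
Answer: -56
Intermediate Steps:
v(Y, E) = -6 + Y
Q(r) = 2*r/(9 + r) (Q(r) = (2*r)/(9 + r) = 2*r/(9 + r))
(32 + v(-12, 12))*Q(-6) = (32 + (-6 - 12))*(2*(-6)/(9 - 6)) = (32 - 18)*(2*(-6)/3) = 14*(2*(-6)*(1/3)) = 14*(-4) = -56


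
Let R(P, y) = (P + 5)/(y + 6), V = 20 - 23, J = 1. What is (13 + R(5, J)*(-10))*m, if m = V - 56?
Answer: 531/7 ≈ 75.857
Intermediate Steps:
V = -3
R(P, y) = (5 + P)/(6 + y)
m = -59 (m = -3 - 56 = -59)
(13 + R(5, J)*(-10))*m = (13 + ((5 + 5)/(6 + 1))*(-10))*(-59) = (13 + (10/7)*(-10))*(-59) = (13 - 100/7)*(-59) = -9/7*(-59) = 531/7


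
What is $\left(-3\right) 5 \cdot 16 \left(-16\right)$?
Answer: $3840$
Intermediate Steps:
$\left(-3\right) 5 \cdot 16 \left(-16\right) = \left(-15\right) 16 \left(-16\right) = \left(-240\right) \left(-16\right) = 3840$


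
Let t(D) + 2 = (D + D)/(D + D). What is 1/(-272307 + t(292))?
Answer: -1/272308 ≈ -3.6723e-6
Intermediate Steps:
t(D) = -1 (t(D) = -2 + (D + D)/(D + D) = -2 + (2*D)/((2*D)) = -2 + (2*D)*(1/(2*D)) = -2 + 1 = -1)
1/(-272307 + t(292)) = 1/(-272307 - 1) = 1/(-272308) = -1/272308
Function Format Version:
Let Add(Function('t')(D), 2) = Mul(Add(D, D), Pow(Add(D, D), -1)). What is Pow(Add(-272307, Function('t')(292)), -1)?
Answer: Rational(-1, 272308) ≈ -3.6723e-6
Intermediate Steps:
Function('t')(D) = -1 (Function('t')(D) = Add(-2, Mul(Add(D, D), Pow(Add(D, D), -1))) = Add(-2, Mul(Mul(2, D), Pow(Mul(2, D), -1))) = Add(-2, Mul(Mul(2, D), Mul(Rational(1, 2), Pow(D, -1)))) = Add(-2, 1) = -1)
Pow(Add(-272307, Function('t')(292)), -1) = Pow(Add(-272307, -1), -1) = Pow(-272308, -1) = Rational(-1, 272308)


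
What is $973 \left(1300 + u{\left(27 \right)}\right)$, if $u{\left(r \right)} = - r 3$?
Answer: $1186087$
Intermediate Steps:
$u{\left(r \right)} = - 3 r$
$973 \left(1300 + u{\left(27 \right)}\right) = 973 \left(1300 - 81\right) = 973 \cdot 1219 = 1186087$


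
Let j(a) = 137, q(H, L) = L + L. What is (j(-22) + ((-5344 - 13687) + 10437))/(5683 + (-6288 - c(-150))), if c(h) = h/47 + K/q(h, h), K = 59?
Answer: 119243700/8482727 ≈ 14.057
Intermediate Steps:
q(H, L) = 2*L
c(h) = h/47 + 59/(2*h) (c(h) = h/47 + 59/((2*h)) = h*(1/47) + 59*(1/(2*h)) = h/47 + 59/(2*h))
(j(-22) + ((-5344 - 13687) + 10437))/(5683 + (-6288 - c(-150))) = (137 + ((-5344 - 13687) + 10437))/(5683 + (-6288 - ((1/47)*(-150) + (59/2)/(-150)))) = (137 + (-19031 + 10437))/(5683 + (-6288 - (-150/47 + (59/2)*(-1/150)))) = (137 - 8594)/(5683 + (-6288 - (-150/47 - 59/300))) = -8457/(5683 + (-6288 - 1*(-47773/14100))) = -8457/(5683 + (-6288 + 47773/14100)) = -8457/(5683 - 88613027/14100) = -8457/(-8482727/14100) = -8457*(-14100/8482727) = 119243700/8482727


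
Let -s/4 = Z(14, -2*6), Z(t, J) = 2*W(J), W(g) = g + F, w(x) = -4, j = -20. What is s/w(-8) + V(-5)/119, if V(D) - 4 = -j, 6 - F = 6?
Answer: -2832/119 ≈ -23.798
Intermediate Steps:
F = 0 (F = 6 - 1*6 = 6 - 6 = 0)
W(g) = g (W(g) = g + 0 = g)
V(D) = 24 (V(D) = 4 - 1*(-20) = 4 + 20 = 24)
Z(t, J) = 2*J
s = 96 (s = -8*(-2*6) = -8*(-12) = -4*(-24) = 96)
s/w(-8) + V(-5)/119 = 96/(-4) + 24/119 = 96*(-¼) + 24*(1/119) = -24 + 24/119 = -2832/119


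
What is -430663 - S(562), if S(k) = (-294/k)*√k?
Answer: -430663 + 147*√562/281 ≈ -4.3065e+5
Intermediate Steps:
S(k) = -294/√k
-430663 - S(562) = -430663 - (-294)/√562 = -430663 - (-294)*√562/562 = -430663 - (-147)*√562/281 = -430663 + 147*√562/281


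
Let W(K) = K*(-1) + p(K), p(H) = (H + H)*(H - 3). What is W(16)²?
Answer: 160000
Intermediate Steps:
p(H) = 2*H*(-3 + H) (p(H) = (2*H)*(-3 + H) = 2*H*(-3 + H))
W(K) = -K + 2*K*(-3 + K) (W(K) = K*(-1) + 2*K*(-3 + K) = -K + 2*K*(-3 + K))
W(16)² = (16*(-7 + 2*16))² = (16*(-7 + 32))² = (16*25)² = 400² = 160000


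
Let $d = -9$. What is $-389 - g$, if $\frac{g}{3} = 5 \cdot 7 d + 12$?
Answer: $520$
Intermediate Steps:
$g = -909$ ($g = 3 \left(5 \cdot 7 \left(-9\right) + 12\right) = 3 \left(35 \left(-9\right) + 12\right) = 3 \left(-315 + 12\right) = 3 \left(-303\right) = -909$)
$-389 - g = -389 - -909 = -389 + 909 = 520$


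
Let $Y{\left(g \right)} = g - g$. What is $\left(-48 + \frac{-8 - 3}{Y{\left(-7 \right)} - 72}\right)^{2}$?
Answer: $\frac{11868025}{5184} \approx 2289.4$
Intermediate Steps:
$Y{\left(g \right)} = 0$
$\left(-48 + \frac{-8 - 3}{Y{\left(-7 \right)} - 72}\right)^{2} = \left(-48 + \frac{-8 - 3}{0 - 72}\right)^{2} = \left(-48 - \frac{11}{-72}\right)^{2} = \left(-48 - - \frac{11}{72}\right)^{2} = \left(-48 + \frac{11}{72}\right)^{2} = \left(- \frac{3445}{72}\right)^{2} = \frac{11868025}{5184}$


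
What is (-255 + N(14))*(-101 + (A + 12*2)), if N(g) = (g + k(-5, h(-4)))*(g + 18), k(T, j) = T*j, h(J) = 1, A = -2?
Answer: -2607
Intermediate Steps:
N(g) = (-5 + g)*(18 + g) (N(g) = (g - 5*1)*(g + 18) = (g - 5)*(18 + g) = (-5 + g)*(18 + g))
(-255 + N(14))*(-101 + (A + 12*2)) = (-255 + (-90 + 14**2 + 13*14))*(-101 + (-2 + 12*2)) = (-255 + (-90 + 196 + 182))*(-101 + (-2 + 24)) = (-255 + 288)*(-101 + 22) = 33*(-79) = -2607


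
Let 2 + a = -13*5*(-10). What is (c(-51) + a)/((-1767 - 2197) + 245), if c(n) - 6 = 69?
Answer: -723/3719 ≈ -0.19441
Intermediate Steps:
a = 648 (a = -2 - 13*5*(-10) = -2 - 65*(-10) = -2 + 650 = 648)
c(n) = 75 (c(n) = 6 + 69 = 75)
(c(-51) + a)/((-1767 - 2197) + 245) = (75 + 648)/((-1767 - 2197) + 245) = 723/(-3964 + 245) = 723/(-3719) = 723*(-1/3719) = -723/3719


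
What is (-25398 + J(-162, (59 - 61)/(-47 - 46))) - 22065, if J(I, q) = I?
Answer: -47625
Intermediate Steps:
(-25398 + J(-162, (59 - 61)/(-47 - 46))) - 22065 = (-25398 - 162) - 22065 = -25560 - 22065 = -47625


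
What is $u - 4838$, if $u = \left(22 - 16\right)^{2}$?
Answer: $-4802$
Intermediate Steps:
$u = 36$ ($u = 6^{2} = 36$)
$u - 4838 = 36 - 4838 = -4802$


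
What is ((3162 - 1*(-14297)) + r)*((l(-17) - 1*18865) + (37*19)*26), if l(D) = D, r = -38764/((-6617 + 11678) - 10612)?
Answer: -58560018492/5551 ≈ -1.0549e+7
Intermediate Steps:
r = 38764/5551 (r = -38764/(5061 - 10612) = -38764/(-5551) = -38764*(-1/5551) = 38764/5551 ≈ 6.9832)
((3162 - 1*(-14297)) + r)*((l(-17) - 1*18865) + (37*19)*26) = ((3162 - 1*(-14297)) + 38764/5551)*((-17 - 1*18865) + (37*19)*26) = ((3162 + 14297) + 38764/5551)*((-17 - 18865) + 703*26) = (17459 + 38764/5551)*(-18882 + 18278) = (96953673/5551)*(-604) = -58560018492/5551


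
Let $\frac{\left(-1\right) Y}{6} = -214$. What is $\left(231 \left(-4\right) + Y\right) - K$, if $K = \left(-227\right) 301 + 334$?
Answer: $68353$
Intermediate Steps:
$Y = 1284$ ($Y = \left(-6\right) \left(-214\right) = 1284$)
$K = -67993$ ($K = -68327 + 334 = -67993$)
$\left(231 \left(-4\right) + Y\right) - K = \left(231 \left(-4\right) + 1284\right) - -67993 = \left(-924 + 1284\right) + 67993 = 360 + 67993 = 68353$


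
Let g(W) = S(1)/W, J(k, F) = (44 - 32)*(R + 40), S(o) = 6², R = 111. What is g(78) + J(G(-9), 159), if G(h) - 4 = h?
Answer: 23562/13 ≈ 1812.5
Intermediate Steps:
G(h) = 4 + h
S(o) = 36
J(k, F) = 1812 (J(k, F) = (44 - 32)*(111 + 40) = 12*151 = 1812)
g(W) = 36/W
g(78) + J(G(-9), 159) = 36/78 + 1812 = 36*(1/78) + 1812 = 6/13 + 1812 = 23562/13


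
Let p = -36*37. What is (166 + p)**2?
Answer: 1359556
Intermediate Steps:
p = -1332
(166 + p)**2 = (166 - 1332)**2 = (-1166)**2 = 1359556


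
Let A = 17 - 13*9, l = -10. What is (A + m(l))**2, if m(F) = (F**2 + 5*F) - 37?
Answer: 7569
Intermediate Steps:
m(F) = -37 + F**2 + 5*F
A = -100 (A = 17 - 117 = -100)
(A + m(l))**2 = (-100 + (-37 + (-10)**2 + 5*(-10)))**2 = (-100 + (-37 + 100 - 50))**2 = (-100 + 13)**2 = (-87)**2 = 7569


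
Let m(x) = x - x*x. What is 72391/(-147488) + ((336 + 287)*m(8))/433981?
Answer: -3323807265/5818817248 ≈ -0.57122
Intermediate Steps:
m(x) = x - x²
72391/(-147488) + ((336 + 287)*m(8))/433981 = 72391/(-147488) + ((336 + 287)*(8*(1 - 1*8)))/433981 = 72391*(-1/147488) + (623*(8*(1 - 8)))*(1/433981) = -6581/13408 + (623*(8*(-7)))*(1/433981) = -6581/13408 + (623*(-56))*(1/433981) = -6581/13408 - 34888*1/433981 = -6581/13408 - 34888/433981 = -3323807265/5818817248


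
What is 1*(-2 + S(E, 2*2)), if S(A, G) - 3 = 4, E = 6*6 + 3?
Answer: 5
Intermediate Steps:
E = 39 (E = 36 + 3 = 39)
S(A, G) = 7 (S(A, G) = 3 + 4 = 7)
1*(-2 + S(E, 2*2)) = 1*(-2 + 7) = 1*5 = 5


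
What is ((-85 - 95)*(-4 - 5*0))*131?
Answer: 94320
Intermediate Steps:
((-85 - 95)*(-4 - 5*0))*131 = -180*(-4 + 0)*131 = -180*(-4)*131 = 720*131 = 94320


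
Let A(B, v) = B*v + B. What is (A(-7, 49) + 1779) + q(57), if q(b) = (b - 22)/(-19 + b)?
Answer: 54337/38 ≈ 1429.9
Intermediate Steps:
A(B, v) = B + B*v
q(b) = (-22 + b)/(-19 + b)
(A(-7, 49) + 1779) + q(57) = (-7*(1 + 49) + 1779) + (-22 + 57)/(-19 + 57) = (-7*50 + 1779) + 35/38 = (-350 + 1779) + (1/38)*35 = 1429 + 35/38 = 54337/38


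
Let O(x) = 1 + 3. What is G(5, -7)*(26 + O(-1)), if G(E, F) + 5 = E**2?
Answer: 600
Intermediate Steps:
O(x) = 4
G(E, F) = -5 + E**2
G(5, -7)*(26 + O(-1)) = (-5 + 5**2)*(26 + 4) = (-5 + 25)*30 = 20*30 = 600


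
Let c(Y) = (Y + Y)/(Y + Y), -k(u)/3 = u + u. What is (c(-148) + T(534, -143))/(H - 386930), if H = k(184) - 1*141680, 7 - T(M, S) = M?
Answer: 263/264857 ≈ 0.00099299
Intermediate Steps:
k(u) = -6*u (k(u) = -3*(u + u) = -6*u)
T(M, S) = 7 - M
H = -142784 (H = -6*184 - 1*141680 = -1104 - 141680 = -142784)
c(Y) = 1 (c(Y) = (2*Y)/((2*Y)) = (2*Y)*(1/(2*Y)) = 1)
(c(-148) + T(534, -143))/(H - 386930) = (1 + (7 - 1*534))/(-142784 - 386930) = (1 + (7 - 534))/(-529714) = (1 - 527)*(-1/529714) = -526*(-1/529714) = 263/264857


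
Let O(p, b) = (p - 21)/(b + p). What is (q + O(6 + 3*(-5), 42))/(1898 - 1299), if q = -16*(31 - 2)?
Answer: -5114/6589 ≈ -0.77614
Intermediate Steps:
O(p, b) = (-21 + p)/(b + p)
q = -464 (q = -16*29 = -464)
(q + O(6 + 3*(-5), 42))/(1898 - 1299) = (-464 + (-21 + (6 + 3*(-5)))/(42 + (6 + 3*(-5))))/(1898 - 1299) = (-464 + (-21 + (6 - 15))/(42 + (6 - 15)))/599 = (-464 + (-21 - 9)/(42 - 9))*(1/599) = (-464 - 30/33)*(1/599) = (-464 + (1/33)*(-30))*(1/599) = (-464 - 10/11)*(1/599) = -5114/11*1/599 = -5114/6589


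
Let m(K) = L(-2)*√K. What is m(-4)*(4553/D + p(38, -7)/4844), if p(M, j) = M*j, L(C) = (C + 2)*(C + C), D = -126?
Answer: 0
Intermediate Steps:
L(C) = 2*C*(2 + C) (L(C) = (2 + C)*(2*C) = 2*C*(2 + C))
m(K) = 0 (m(K) = (2*(-2)*(2 - 2))*√K = (2*(-2)*0)*√K = 0*√K = 0)
m(-4)*(4553/D + p(38, -7)/4844) = 0*(4553/(-126) + (38*(-7))/4844) = 0*(4553*(-1/126) - 266*1/4844) = 0*(-4553/126 - 19/346) = 0*(-394433/10899) = 0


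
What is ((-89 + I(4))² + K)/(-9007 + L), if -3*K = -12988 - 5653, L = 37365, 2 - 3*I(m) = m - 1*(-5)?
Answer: 11909/23202 ≈ 0.51328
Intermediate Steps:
I(m) = -1 - m/3 (I(m) = ⅔ - (m - 1*(-5))/3 = ⅔ - (m + 5)/3 = ⅔ - (5 + m)/3 = ⅔ + (-5/3 - m/3) = -1 - m/3)
K = 18641/3 (K = -(-12988 - 5653)/3 = -⅓*(-18641) = 18641/3 ≈ 6213.7)
((-89 + I(4))² + K)/(-9007 + L) = ((-89 + (-1 - ⅓*4))² + 18641/3)/(-9007 + 37365) = ((-89 + (-1 - 4/3))² + 18641/3)/28358 = ((-89 - 7/3)² + 18641/3)*(1/28358) = ((-274/3)² + 18641/3)*(1/28358) = (75076/9 + 18641/3)*(1/28358) = (130999/9)*(1/28358) = 11909/23202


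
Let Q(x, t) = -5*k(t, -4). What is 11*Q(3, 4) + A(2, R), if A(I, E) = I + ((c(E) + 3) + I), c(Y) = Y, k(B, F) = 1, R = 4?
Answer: -44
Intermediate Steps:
Q(x, t) = -5 (Q(x, t) = -5*1 = -5)
A(I, E) = 3 + E + 2*I (A(I, E) = I + ((E + 3) + I) = I + ((3 + E) + I) = I + (3 + E + I) = 3 + E + 2*I)
11*Q(3, 4) + A(2, R) = 11*(-5) + (3 + 4 + 2*2) = -55 + (3 + 4 + 4) = -55 + 11 = -44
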